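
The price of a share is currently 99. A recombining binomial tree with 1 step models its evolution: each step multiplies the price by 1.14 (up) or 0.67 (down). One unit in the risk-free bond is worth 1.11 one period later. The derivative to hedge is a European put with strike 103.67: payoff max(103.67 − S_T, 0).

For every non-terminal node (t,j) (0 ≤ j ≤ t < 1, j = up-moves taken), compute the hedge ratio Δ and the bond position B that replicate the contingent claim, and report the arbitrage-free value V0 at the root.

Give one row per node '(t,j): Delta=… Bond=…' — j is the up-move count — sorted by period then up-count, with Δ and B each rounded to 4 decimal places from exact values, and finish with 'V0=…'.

Under the risk-neutral measure, an up-move has probability p* = (R−d)/(u−d) = 0.9362 and values discount at R = 1.11.
Payoff layer (t=1): V(1,0)=37.3400, V(1,1)=0.0000
(0,0): S=99.0000. Δ = (V_up−V_dn)/(S_up−S_dn) = (0.0000−37.3400)/(112.8600−66.3300) = -0.8025. V = [p*·0.0000 + (1−p*)·37.3400]/1.11 = 2.1472. B = V − Δ·S = 81.5940.
The time-0 hedge costs 2.1472, which is the no-arbitrage price.

(0,0): Delta=-0.8025 Bond=81.5940
V0=2.1472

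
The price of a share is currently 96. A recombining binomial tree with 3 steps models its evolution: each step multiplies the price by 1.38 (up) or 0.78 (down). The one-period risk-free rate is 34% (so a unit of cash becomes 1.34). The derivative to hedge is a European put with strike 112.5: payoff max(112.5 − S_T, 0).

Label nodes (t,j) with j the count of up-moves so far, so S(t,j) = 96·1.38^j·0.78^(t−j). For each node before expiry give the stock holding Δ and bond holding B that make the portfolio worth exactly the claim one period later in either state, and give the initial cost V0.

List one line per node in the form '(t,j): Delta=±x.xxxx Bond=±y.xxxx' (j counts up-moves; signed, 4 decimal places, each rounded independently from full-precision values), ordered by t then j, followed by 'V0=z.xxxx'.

(0,0): Delta=-0.0399 Bond=4.0024
(1,0): Delta=-0.5333 Bond=42.3128
(1,1): Delta=-0.0200 Bond=2.7240
(2,0): Delta=-1.0000 Bond=83.9552
(2,1): Delta=-0.5145 Bond=54.7523
(2,2): Delta=0.0000 Bond=0.0000
V0=0.1732

The replicating-portfolio and risk-neutral prices coincide; use p* = (1.34−0.78)/(1.38−0.78) = 0.9333 for the latter.
Payoff layer (t=3): V(3,0)=66.9430, V(3,1)=31.8992, V(3,2)=0.0000, V(3,3)=0.0000
  t=2,j=0: stock 58.4064 → up 80.6008 (V=31.8992), down 45.5570 (V=66.9430). Price 25.5488; hedge Δ=-1.0000, bond B=83.9552.
  t=2,j=1: stock 103.3344 → up 142.6015 (V=0.0000), down 80.6008 (V=31.8992). Price 1.5870; hedge Δ=-0.5145, bond B=54.7523.
  t=2,j=2: stock 182.8224 → up 252.2949 (V=0.0000), down 142.6015 (V=0.0000). Price 0.0000; hedge Δ=0.0000, bond B=0.0000.
  t=1,j=0: stock 74.8800 → up 103.3344 (V=1.5870), down 58.4064 (V=25.5488). Price 2.3765; hedge Δ=-0.5333, bond B=42.3128.
  t=1,j=1: stock 132.4800 → up 182.8224 (V=0.0000), down 103.3344 (V=1.5870). Price 0.0790; hedge Δ=-0.0200, bond B=2.7240.
  t=0,j=0: stock 96.0000 → up 132.4800 (V=0.0790), down 74.8800 (V=2.3765). Price 0.1732; hedge Δ=-0.0399, bond B=4.0024.
Root portfolio cost Δ·96+B reproduces V0=0.1732.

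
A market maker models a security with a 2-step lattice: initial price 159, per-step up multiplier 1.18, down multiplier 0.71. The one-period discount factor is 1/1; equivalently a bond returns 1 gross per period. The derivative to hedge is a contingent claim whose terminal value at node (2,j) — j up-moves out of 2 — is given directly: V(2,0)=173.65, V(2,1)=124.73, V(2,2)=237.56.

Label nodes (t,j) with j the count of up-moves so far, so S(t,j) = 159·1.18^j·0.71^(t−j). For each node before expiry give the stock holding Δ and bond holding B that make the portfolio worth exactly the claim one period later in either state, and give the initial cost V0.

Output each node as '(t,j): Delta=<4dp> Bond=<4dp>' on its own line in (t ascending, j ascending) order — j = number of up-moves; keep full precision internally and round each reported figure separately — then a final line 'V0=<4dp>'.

Under the risk-neutral measure, an up-move has probability p* = (R−d)/(u−d) = 0.6170 and values discount at R = 1.
Payoff layer (t=2): V(2,0)=173.6500, V(2,1)=124.7300, V(2,2)=237.5600
  t=1,j=0: stock 112.8900 → up 133.2102 (V=124.7300), down 80.1519 (V=173.6500). Price 143.4653; hedge Δ=-0.9220, bond B=247.5504.
  t=1,j=1: stock 187.6200 → up 221.3916 (V=237.5600), down 133.2102 (V=124.7300). Price 194.3485; hedge Δ=1.2795, bond B=-45.7153.
  t=0,j=0: stock 159.0000 → up 187.6200 (V=194.3485), down 112.8900 (V=143.4653). Price 174.8613; hedge Δ=0.6809, bond B=66.5992.
The time-0 hedge costs 174.8613, which is the no-arbitrage price.

(0,0): Delta=0.6809 Bond=66.5992
(1,0): Delta=-0.9220 Bond=247.5504
(1,1): Delta=1.2795 Bond=-45.7153
V0=174.8613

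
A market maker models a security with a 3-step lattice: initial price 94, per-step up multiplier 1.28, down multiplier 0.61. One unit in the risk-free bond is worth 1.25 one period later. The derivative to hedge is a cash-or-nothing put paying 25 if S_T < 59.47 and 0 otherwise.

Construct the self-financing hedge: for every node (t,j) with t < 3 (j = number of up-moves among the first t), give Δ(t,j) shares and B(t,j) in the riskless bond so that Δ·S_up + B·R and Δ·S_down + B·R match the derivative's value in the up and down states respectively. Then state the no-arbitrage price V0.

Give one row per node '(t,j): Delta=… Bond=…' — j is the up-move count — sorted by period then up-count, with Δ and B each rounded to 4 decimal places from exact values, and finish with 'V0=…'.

(0,0): Delta=-0.0217 Bond=2.1175
(1,0): Delta=-0.4973 Bond=29.9149
(1,1): Delta=-0.0111 Bond=1.3687
(2,0): Delta=0.0000 Bond=20.0000
(2,1): Delta=-0.5084 Bond=38.2090
(2,2): Delta=0.0000 Bond=0.0000
V0=0.0747

No-arbitrage ⇒ martingale measure with p* = (R−d)/(u−d) = 0.9552.
Payoff layer (t=3): V(3,0)=25.0000, V(3,1)=25.0000, V(3,2)=0.0000, V(3,3)=0.0000
(2,0): S=34.9774. Δ = (V_up−V_dn)/(S_up−S_dn) = (25.0000−25.0000)/(44.7711−21.3362) = 0.0000. V = [p*·25.0000 + (1−p*)·25.0000]/1.25 = 20.0000. B = V − Δ·S = 20.0000.
(2,1): S=73.3952. Δ = (V_up−V_dn)/(S_up−S_dn) = (0.0000−25.0000)/(93.9459−44.7711) = -0.5084. V = [p*·0.0000 + (1−p*)·25.0000]/1.25 = 0.8955. B = V − Δ·S = 38.2090.
(2,2): S=154.0096. Δ = (V_up−V_dn)/(S_up−S_dn) = (0.0000−0.0000)/(197.1323−93.9459) = 0.0000. V = [p*·0.0000 + (1−p*)·0.0000]/1.25 = 0.0000. B = V − Δ·S = 0.0000.
(1,0): S=57.3400. Δ = (V_up−V_dn)/(S_up−S_dn) = (0.8955−20.0000)/(73.3952−34.9774) = -0.4973. V = [p*·0.8955 + (1−p*)·20.0000]/1.25 = 1.4008. B = V − Δ·S = 29.9149.
(1,1): S=120.3200. Δ = (V_up−V_dn)/(S_up−S_dn) = (0.0000−0.8955)/(154.0096−73.3952) = -0.0111. V = [p*·0.0000 + (1−p*)·0.8955]/1.25 = 0.0321. B = V − Δ·S = 1.3687.
(0,0): S=94.0000. Δ = (V_up−V_dn)/(S_up−S_dn) = (0.0321−1.4008)/(120.3200−57.3400) = -0.0217. V = [p*·0.0321 + (1−p*)·1.4008]/1.25 = 0.0747. B = V − Δ·S = 2.1175.
Self-financing check: at every node Δ·S+B equals the discounted successor values.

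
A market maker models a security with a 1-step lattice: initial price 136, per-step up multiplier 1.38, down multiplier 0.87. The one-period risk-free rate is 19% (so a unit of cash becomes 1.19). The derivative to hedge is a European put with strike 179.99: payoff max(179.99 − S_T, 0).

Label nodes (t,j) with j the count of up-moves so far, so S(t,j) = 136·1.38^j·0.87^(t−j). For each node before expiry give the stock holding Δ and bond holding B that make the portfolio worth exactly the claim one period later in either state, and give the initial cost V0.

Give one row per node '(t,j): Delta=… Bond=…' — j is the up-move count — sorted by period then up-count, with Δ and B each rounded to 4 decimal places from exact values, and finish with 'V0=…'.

No-arbitrage ⇒ martingale measure with p* = (R−d)/(u−d) = 0.6275.
At expiry t=1: V(1,0)=61.6700, V(1,1)=0.0000
Node (0,0) S=136.0000: V=(p*·0.0000+(1−p*)·61.6700)/1.19=19.3068; Δ=(0.0000−61.6700)/(187.6800−118.3200)=-0.8891; B=V−Δ·S=140.2284
Self-financing check: at every node Δ·S+B equals the discounted successor values.

(0,0): Delta=-0.8891 Bond=140.2284
V0=19.3068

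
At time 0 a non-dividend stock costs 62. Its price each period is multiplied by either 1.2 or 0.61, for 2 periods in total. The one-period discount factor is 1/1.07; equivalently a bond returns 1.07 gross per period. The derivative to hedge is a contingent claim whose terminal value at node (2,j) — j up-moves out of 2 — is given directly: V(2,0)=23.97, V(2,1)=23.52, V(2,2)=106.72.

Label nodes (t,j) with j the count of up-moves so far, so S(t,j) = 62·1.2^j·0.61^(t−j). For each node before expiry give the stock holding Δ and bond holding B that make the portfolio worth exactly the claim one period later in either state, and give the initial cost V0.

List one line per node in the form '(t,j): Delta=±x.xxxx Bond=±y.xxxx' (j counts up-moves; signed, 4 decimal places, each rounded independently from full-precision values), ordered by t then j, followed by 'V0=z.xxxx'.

(0,0): Delta=1.6548 Bond=-37.8592
(1,0): Delta=-0.0202 Bond=22.8367
(1,1): Delta=1.8954 Bond=-58.4115
V0=64.7364

The replicating-portfolio and risk-neutral prices coincide; use p* = (1.07−0.61)/(1.2−0.61) = 0.7797 for the latter.
Payoff layer (t=2): V(2,0)=23.9700, V(2,1)=23.5200, V(2,2)=106.7200
  t=1,j=0: stock 37.8200 → up 45.3840 (V=23.5200), down 23.0702 (V=23.9700). Price 22.0740; hedge Δ=-0.0202, bond B=22.8367.
  t=1,j=1: stock 74.4000 → up 89.2800 (V=106.7200), down 45.3840 (V=23.5200). Price 82.6054; hedge Δ=1.8954, bond B=-58.4115.
  t=0,j=0: stock 62.0000 → up 74.4000 (V=82.6054), down 37.8200 (V=22.0740). Price 64.7364; hedge Δ=1.6548, bond B=-37.8592.
The time-0 hedge costs 64.7364, which is the no-arbitrage price.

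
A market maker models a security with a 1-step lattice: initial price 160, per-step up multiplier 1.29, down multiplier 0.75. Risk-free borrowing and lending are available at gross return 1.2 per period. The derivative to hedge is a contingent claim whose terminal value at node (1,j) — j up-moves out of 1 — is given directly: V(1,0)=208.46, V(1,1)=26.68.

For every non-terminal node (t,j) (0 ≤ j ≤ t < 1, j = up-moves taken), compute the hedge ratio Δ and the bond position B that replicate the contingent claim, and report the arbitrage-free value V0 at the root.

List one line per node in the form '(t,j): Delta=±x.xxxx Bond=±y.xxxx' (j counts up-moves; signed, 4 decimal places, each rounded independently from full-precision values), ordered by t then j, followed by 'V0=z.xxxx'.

(0,0): Delta=-2.1039 Bond=384.1102
V0=47.4806

Since d<R<u, set p* = (R−d)/(u−d) = 0.8333; price each node as the discounted p*-expectation of its children.
At expiry t=1: V(1,0)=208.4600, V(1,1)=26.6800
  t=0,j=0: stock 160.0000 → up 206.4000 (V=26.6800), down 120.0000 (V=208.4600). Price 47.4806; hedge Δ=-2.1039, bond B=384.1102.
Check: Δ(0,0)·S0 + B(0,0) = 47.4806 = V0.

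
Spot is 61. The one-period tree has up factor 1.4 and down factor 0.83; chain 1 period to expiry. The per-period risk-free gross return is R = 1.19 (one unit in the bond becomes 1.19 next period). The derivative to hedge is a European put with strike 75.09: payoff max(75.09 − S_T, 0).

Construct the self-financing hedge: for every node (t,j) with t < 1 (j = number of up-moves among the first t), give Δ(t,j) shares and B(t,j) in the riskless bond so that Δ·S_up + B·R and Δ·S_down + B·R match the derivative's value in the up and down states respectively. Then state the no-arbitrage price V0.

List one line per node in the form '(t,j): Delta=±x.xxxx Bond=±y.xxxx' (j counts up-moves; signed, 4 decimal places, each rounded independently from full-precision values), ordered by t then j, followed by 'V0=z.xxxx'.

Under the risk-neutral measure, an up-move has probability p* = (R−d)/(u−d) = 0.6316 and values discount at R = 1.19.
At expiry t=1: V(1,0)=24.4600, V(1,1)=0.0000
Node (0,0) S=61.0000: V=(p*·0.0000+(1−p*)·24.4600)/1.19=7.5728; Δ=(0.0000−24.4600)/(85.4000−50.6300)=-0.7035; B=V−Δ·S=50.4850
Check: Δ(0,0)·S0 + B(0,0) = 7.5728 = V0.

(0,0): Delta=-0.7035 Bond=50.4850
V0=7.5728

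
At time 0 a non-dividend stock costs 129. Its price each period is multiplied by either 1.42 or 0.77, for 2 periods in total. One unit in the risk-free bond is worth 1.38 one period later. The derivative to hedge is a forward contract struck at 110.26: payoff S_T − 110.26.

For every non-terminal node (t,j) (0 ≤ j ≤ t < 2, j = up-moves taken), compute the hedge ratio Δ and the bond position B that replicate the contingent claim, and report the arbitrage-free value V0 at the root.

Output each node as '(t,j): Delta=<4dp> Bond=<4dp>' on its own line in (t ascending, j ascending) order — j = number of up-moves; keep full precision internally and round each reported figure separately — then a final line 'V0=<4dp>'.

The replicating-portfolio and risk-neutral prices coincide; use p* = (1.38−0.77)/(1.42−0.77) = 0.9385 for the latter.
At expiry t=2: V(2,0)=-33.7759, V(2,1)=30.7886, V(2,2)=149.8556
(1,0): S=99.3300. Δ = (V_up−V_dn)/(S_up−S_dn) = (30.7886−-33.7759)/(141.0486−76.4841) = 1.0000. V = [p*·30.7886 + (1−p*)·-33.7759]/1.38 = 19.4314. B = V − Δ·S = -79.8986.
(1,1): S=183.1800. Δ = (V_up−V_dn)/(S_up−S_dn) = (149.8556−30.7886)/(260.1156−141.0486) = 1.0000. V = [p*·149.8556 + (1−p*)·30.7886]/1.38 = 103.2814. B = V − Δ·S = -79.8986.
(0,0): S=129.0000. Δ = (V_up−V_dn)/(S_up−S_dn) = (103.2814−19.4314)/(183.1800−99.3300) = 1.0000. V = [p*·103.2814 + (1−p*)·19.4314]/1.38 = 71.1025. B = V − Δ·S = -57.8975.
Root portfolio cost Δ·129+B reproduces V0=71.1025.

(0,0): Delta=1.0000 Bond=-57.8975
(1,0): Delta=1.0000 Bond=-79.8986
(1,1): Delta=1.0000 Bond=-79.8986
V0=71.1025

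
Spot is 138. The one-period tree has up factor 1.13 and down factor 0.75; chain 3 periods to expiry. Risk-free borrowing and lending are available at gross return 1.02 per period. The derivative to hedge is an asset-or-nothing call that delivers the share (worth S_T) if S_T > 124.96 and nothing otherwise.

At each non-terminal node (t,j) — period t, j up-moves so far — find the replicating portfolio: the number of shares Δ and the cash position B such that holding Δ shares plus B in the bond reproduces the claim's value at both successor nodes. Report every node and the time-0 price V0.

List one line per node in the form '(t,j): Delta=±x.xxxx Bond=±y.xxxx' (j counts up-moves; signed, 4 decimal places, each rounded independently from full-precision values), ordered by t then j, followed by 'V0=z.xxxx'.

(0,0): Delta=1.6161 Bond=-101.1099
(1,0): Delta=2.3407 Bond=-178.1372
(1,1): Delta=1.4201 Bond=-72.5744
(2,0): Delta=0.0000 Bond=0.0000
(2,1): Delta=2.9737 Bond=-255.7259
(2,2): Delta=1.0000 Bond=0.0000
V0=121.9054

Risk-neutral probability p* = (R−d)/(u−d) = (1.02−0.75)/(1.13−0.75) = 0.7105.
Payoff layer (t=3): V(3,0)=0.0000, V(3,1)=0.0000, V(3,2)=132.1591, V(3,3)=199.1198
  t=2,j=0: stock 77.6250 → up 87.7162 (V=0.0000), down 58.2188 (V=0.0000). Price 0.0000; hedge Δ=0.0000, bond B=0.0000.
  t=2,j=1: stock 116.9550 → up 132.1591 (V=132.1591), down 87.7163 (V=0.0000). Price 92.0613; hedge Δ=2.9737, bond B=-255.7259.
  t=2,j=2: stock 176.2122 → up 199.1198 (V=199.1198), down 132.1591 (V=132.1591). Price 176.2122; hedge Δ=1.0000, bond B=0.0000.
  t=1,j=0: stock 103.5000 → up 116.9550 (V=92.0613), down 77.6250 (V=0.0000). Price 64.1294; hedge Δ=2.3407, bond B=-178.1372.
  t=1,j=1: stock 155.9400 → up 176.2122 (V=176.2122), down 116.9550 (V=92.0613). Price 148.8752; hedge Δ=1.4201, bond B=-72.5744.
  t=0,j=0: stock 138.0000 → up 155.9400 (V=148.8752), down 103.5000 (V=64.1294). Price 121.9054; hedge Δ=1.6161, bond B=-101.1099.
Root portfolio cost Δ·138+B reproduces V0=121.9054.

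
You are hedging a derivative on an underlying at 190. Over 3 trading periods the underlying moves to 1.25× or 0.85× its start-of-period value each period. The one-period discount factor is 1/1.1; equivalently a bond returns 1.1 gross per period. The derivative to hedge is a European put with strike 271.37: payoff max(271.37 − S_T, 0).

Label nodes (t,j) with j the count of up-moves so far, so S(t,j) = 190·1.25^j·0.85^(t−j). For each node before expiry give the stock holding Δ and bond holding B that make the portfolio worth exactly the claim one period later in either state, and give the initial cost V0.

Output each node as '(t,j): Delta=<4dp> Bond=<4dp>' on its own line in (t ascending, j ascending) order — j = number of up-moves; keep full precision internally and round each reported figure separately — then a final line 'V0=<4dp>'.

No-arbitrage ⇒ martingale measure with p* = (R−d)/(u−d) = 0.6250.
Payoff layer (t=3): V(3,0)=154.6863, V(3,1)=99.7763, V(3,2)=19.0263, V(3,3)=0.0000
Node (2,0) S=137.2750: V=(p*·99.7763+(1−p*)·154.6863)/1.1=109.4250; Δ=(99.7763−154.6863)/(171.5937−116.6837)=-1.0000; B=V−Δ·S=246.7000
Node (2,1) S=201.8750: V=(p*·19.0263+(1−p*)·99.7763)/1.1=44.8250; Δ=(19.0263−99.7763)/(252.3438−171.5938)=-1.0000; B=V−Δ·S=246.7000
Node (2,2) S=296.8750: V=(p*·0.0000+(1−p*)·19.0263)/1.1=6.4862; Δ=(0.0000−19.0263)/(371.0938−252.3438)=-0.1602; B=V−Δ·S=54.0518
Node (1,0) S=161.5000: V=(p*·44.8250+(1−p*)·109.4250)/1.1=62.7727; Δ=(44.8250−109.4250)/(201.8750−137.2750)=-1.0000; B=V−Δ·S=224.2727
Node (1,1) S=237.5000: V=(p*·6.4862+(1−p*)·44.8250)/1.1=18.9666; Δ=(6.4862−44.8250)/(296.8750−201.8750)=-0.4036; B=V−Δ·S=114.8135
Node (0,0) S=190.0000: V=(p*·18.9666+(1−p*)·62.7727)/1.1=32.1763; Δ=(18.9666−62.7727)/(237.5000−161.5000)=-0.5764; B=V−Δ·S=141.6916
Check: Δ(0,0)·S0 + B(0,0) = 32.1763 = V0.

(0,0): Delta=-0.5764 Bond=141.6916
(1,0): Delta=-1.0000 Bond=224.2727
(1,1): Delta=-0.4036 Bond=114.8135
(2,0): Delta=-1.0000 Bond=246.7000
(2,1): Delta=-1.0000 Bond=246.7000
(2,2): Delta=-0.1602 Bond=54.0518
V0=32.1763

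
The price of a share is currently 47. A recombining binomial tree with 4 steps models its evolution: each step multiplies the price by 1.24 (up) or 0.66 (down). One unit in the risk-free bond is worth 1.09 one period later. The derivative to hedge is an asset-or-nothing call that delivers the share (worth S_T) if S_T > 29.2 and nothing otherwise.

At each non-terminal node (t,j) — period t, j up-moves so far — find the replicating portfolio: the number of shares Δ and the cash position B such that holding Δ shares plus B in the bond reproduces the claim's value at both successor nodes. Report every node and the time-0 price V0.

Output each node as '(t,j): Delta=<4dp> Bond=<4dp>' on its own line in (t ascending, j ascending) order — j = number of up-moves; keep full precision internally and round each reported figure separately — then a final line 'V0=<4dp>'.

(0,0): Delta=1.0668 Bond=-3.7751
(1,0): Delta=1.2761 Bond=-10.6072
(1,1): Delta=1.0279 Bond=-1.8501
(2,0): Delta=1.8031 Bond=-22.3528
(2,1): Delta=1.1782 Bond=-7.7975
(2,2): Delta=1.0000 Bond=0.0000
(3,0): Delta=0.0000 Bond=0.0000
(3,1): Delta=2.1379 Bond=-32.8639
(3,2): Delta=1.0000 Bond=0.0000
(3,3): Delta=1.0000 Bond=0.0000
V0=46.3629

The replicating-portfolio and risk-neutral prices coincide; use p* = (1.09−0.66)/(1.24−0.66) = 0.7414 for the latter.
Payoff layer (t=4): V(4,0)=0.0000, V(4,1)=0.0000, V(4,2)=31.4796, V(4,3)=59.1435, V(4,4)=111.1180
(3,0): S=13.5123. Δ = (V_up−V_dn)/(S_up−S_dn) = (0.0000−0.0000)/(16.7553−8.9181) = 0.0000. V = [p*·0.0000 + (1−p*)·0.0000]/1.09 = 0.0000. B = V − Δ·S = 0.0000.
(3,1): S=25.3868. Δ = (V_up−V_dn)/(S_up−S_dn) = (31.4796−0.0000)/(31.4796−16.7553) = 2.1379. V = [p*·31.4796 + (1−p*)·0.0000]/1.09 = 21.4113. B = V − Δ·S = -32.8639.
(3,2): S=47.6964. Δ = (V_up−V_dn)/(S_up−S_dn) = (59.1435−31.4796)/(59.1435−31.4796) = 1.0000. V = [p*·59.1435 + (1−p*)·31.4796]/1.09 = 47.6964. B = V − Δ·S = 0.0000.
(3,3): S=89.6113. Δ = (V_up−V_dn)/(S_up−S_dn) = (111.1180−59.1435)/(111.1180−59.1435) = 1.0000. V = [p*·111.1180 + (1−p*)·59.1435]/1.09 = 89.6113. B = V − Δ·S = 0.0000.
(2,0): S=20.4732. Δ = (V_up−V_dn)/(S_up−S_dn) = (21.4113−0.0000)/(25.3868−13.5123) = 1.8031. V = [p*·21.4113 + (1−p*)·0.0000]/1.09 = 14.5632. B = V − Δ·S = -22.3528.
(2,1): S=38.4648. Δ = (V_up−V_dn)/(S_up−S_dn) = (47.6964−21.4113)/(47.6964−25.3868) = 1.1782. V = [p*·47.6964 + (1−p*)·21.4113]/1.09 = 37.5216. B = V − Δ·S = -7.7975.
(2,2): S=72.2672. Δ = (V_up−V_dn)/(S_up−S_dn) = (89.6113−47.6964)/(89.6113−47.6964) = 1.0000. V = [p*·89.6113 + (1−p*)·47.6964]/1.09 = 72.2672. B = V − Δ·S = 0.0000.
(1,0): S=31.0200. Δ = (V_up−V_dn)/(S_up−S_dn) = (37.5216−14.5632)/(38.4648−20.4732) = 1.2761. V = [p*·37.5216 + (1−p*)·14.5632]/1.09 = 28.9762. B = V − Δ·S = -10.6072.
(1,1): S=58.2800. Δ = (V_up−V_dn)/(S_up−S_dn) = (72.2672−37.5216)/(72.2672−38.4648) = 1.0279. V = [p*·72.2672 + (1−p*)·37.5216]/1.09 = 58.0562. B = V − Δ·S = -1.8501.
(0,0): S=47.0000. Δ = (V_up−V_dn)/(S_up−S_dn) = (58.0562−28.9762)/(58.2800−31.0200) = 1.0668. V = [p*·58.0562 + (1−p*)·28.9762]/1.09 = 46.3629. B = V − Δ·S = -3.7751.
The time-0 hedge costs 46.3629, which is the no-arbitrage price.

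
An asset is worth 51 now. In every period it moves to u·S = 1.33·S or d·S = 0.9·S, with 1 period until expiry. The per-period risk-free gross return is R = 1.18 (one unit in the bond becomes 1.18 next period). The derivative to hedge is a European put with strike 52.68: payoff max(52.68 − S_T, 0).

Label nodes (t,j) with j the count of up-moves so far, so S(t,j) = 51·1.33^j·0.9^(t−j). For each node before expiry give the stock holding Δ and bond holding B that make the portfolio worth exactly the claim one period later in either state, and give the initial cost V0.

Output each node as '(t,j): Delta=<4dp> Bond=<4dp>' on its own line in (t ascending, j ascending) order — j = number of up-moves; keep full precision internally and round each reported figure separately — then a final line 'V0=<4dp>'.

Under the risk-neutral measure, an up-move has probability p* = (R−d)/(u−d) = 0.6512 and values discount at R = 1.18.
Payoff layer (t=1): V(1,0)=6.7800, V(1,1)=0.0000
(0,0): S=51.0000. Δ = (V_up−V_dn)/(S_up−S_dn) = (0.0000−6.7800)/(67.8300−45.9000) = -0.3092. V = [p*·0.0000 + (1−p*)·6.7800]/1.18 = 2.0043. B = V − Δ·S = 17.7718.
Root portfolio cost Δ·51+B reproduces V0=2.0043.

(0,0): Delta=-0.3092 Bond=17.7718
V0=2.0043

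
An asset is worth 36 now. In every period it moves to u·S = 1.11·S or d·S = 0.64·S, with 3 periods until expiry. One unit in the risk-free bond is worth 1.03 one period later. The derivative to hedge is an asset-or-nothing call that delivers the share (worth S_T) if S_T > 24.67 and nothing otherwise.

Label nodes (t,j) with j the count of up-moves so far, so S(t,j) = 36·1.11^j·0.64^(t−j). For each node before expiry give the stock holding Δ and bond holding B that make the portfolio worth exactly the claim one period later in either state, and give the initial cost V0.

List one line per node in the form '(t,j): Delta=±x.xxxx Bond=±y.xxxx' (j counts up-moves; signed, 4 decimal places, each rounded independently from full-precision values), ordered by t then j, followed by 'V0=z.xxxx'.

(0,0): Delta=1.2464 Bond=-9.9928
(1,0): Delta=2.1119 Bond=-30.2345
(1,1): Delta=1.1440 Bond=-6.2019
(2,0): Delta=0.0000 Bond=0.0000
(2,1): Delta=2.3617 Bond=-37.5295
(2,2): Delta=1.0000 Bond=0.0000
V0=34.8771

Risk-neutral probability p* = (R−d)/(u−d) = (1.03−0.64)/(1.11−0.64) = 0.8298.
Payoff layer (t=3): V(3,0)=0.0000, V(3,1)=0.0000, V(3,2)=28.3876, V(3,3)=49.2347
Node (2,0) S=14.7456: V=(p*·0.0000+(1−p*)·0.0000)/1.03=0.0000; Δ=(0.0000−0.0000)/(16.3676−9.4372)=0.0000; B=V−Δ·S=0.0000
Node (2,1) S=25.5744: V=(p*·28.3876+(1−p*)·0.0000)/1.03=22.8696; Δ=(28.3876−0.0000)/(28.3876−16.3676)=2.3617; B=V−Δ·S=-37.5295
Node (2,2) S=44.3556: V=(p*·49.2347+(1−p*)·28.3876)/1.03=44.3556; Δ=(49.2347−28.3876)/(49.2347−28.3876)=1.0000; B=V−Δ·S=0.0000
Node (1,0) S=23.0400: V=(p*·22.8696+(1−p*)·0.0000)/1.03=18.4242; Δ=(22.8696−0.0000)/(25.5744−14.7456)=2.1119; B=V−Δ·S=-30.2345
Node (1,1) S=39.9600: V=(p*·44.3556+(1−p*)·22.8696)/1.03=39.5130; Δ=(44.3556−22.8696)/(44.3556−25.5744)=1.1440; B=V−Δ·S=-6.2019
Node (0,0) S=36.0000: V=(p*·39.5130+(1−p*)·18.4242)/1.03=34.8771; Δ=(39.5130−18.4242)/(39.9600−23.0400)=1.2464; B=V−Δ·S=-9.9928
Root portfolio cost Δ·36+B reproduces V0=34.8771.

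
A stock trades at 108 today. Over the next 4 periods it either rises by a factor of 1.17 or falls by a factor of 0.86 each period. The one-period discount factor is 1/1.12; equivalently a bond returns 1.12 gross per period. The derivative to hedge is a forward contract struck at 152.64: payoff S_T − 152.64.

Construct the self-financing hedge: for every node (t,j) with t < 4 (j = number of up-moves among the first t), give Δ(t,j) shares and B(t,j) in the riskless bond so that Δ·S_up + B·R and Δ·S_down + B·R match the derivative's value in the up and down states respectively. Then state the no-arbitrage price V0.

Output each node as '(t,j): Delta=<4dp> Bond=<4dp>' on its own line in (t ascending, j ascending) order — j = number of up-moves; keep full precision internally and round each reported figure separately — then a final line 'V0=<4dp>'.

(0,0): Delta=1.0000 Bond=-97.0055
(1,0): Delta=1.0000 Bond=-108.6461
(1,1): Delta=1.0000 Bond=-108.6461
(2,0): Delta=1.0000 Bond=-121.6837
(2,1): Delta=1.0000 Bond=-121.6837
(2,2): Delta=1.0000 Bond=-121.6837
(3,0): Delta=1.0000 Bond=-136.2857
(3,1): Delta=1.0000 Bond=-136.2857
(3,2): Delta=1.0000 Bond=-136.2857
(3,3): Delta=1.0000 Bond=-136.2857
V0=10.9945

The replicating-portfolio and risk-neutral prices coincide; use p* = (1.12−0.86)/(1.17−0.86) = 0.8387 for the latter.
Payoff layer (t=4): V(4,0)=-93.5631, V(4,1)=-72.2680, V(4,2)=-43.2966, V(4,3)=-3.8822, V(4,4)=49.7398
Node (3,0) S=68.6940: V=(p*·-72.2680+(1−p*)·-93.5631)/1.12=-67.5917; Δ=(-72.2680−-93.5631)/(80.3720−59.0769)=1.0000; B=V−Δ·S=-136.2857
Node (3,1) S=93.4559: V=(p*·-43.2966+(1−p*)·-72.2680)/1.12=-42.8299; Δ=(-43.2966−-72.2680)/(109.3434−80.3720)=1.0000; B=V−Δ·S=-136.2857
Node (3,2) S=127.1434: V=(p*·-3.8822+(1−p*)·-43.2966)/1.12=-9.1423; Δ=(-3.8822−-43.2966)/(148.7578−109.3434)=1.0000; B=V−Δ·S=-136.2857
Node (3,3) S=172.9742: V=(p*·49.7398+(1−p*)·-3.8822)/1.12=36.6885; Δ=(49.7398−-3.8822)/(202.3798−148.7578)=1.0000; B=V−Δ·S=-136.2857
Node (2,0) S=79.8768: V=(p*·-42.8299+(1−p*)·-67.5917)/1.12=-41.8069; Δ=(-42.8299−-67.5917)/(93.4559−68.6940)=1.0000; B=V−Δ·S=-121.6837
Node (2,1) S=108.6696: V=(p*·-9.1423+(1−p*)·-42.8299)/1.12=-13.0141; Δ=(-9.1423−-42.8299)/(127.1434−93.4559)=1.0000; B=V−Δ·S=-121.6837
Node (2,2) S=147.8412: V=(p*·36.6885+(1−p*)·-9.1423)/1.12=26.1575; Δ=(36.6885−-9.1423)/(172.9742−127.1434)=1.0000; B=V−Δ·S=-121.6837
Node (1,0) S=92.8800: V=(p*·-13.0141+(1−p*)·-41.8069)/1.12=-15.7661; Δ=(-13.0141−-41.8069)/(108.6696−79.8768)=1.0000; B=V−Δ·S=-108.6461
Node (1,1) S=126.3600: V=(p*·26.1575+(1−p*)·-13.0141)/1.12=17.7139; Δ=(26.1575−-13.0141)/(147.8412−108.6696)=1.0000; B=V−Δ·S=-108.6461
Node (0,0) S=108.0000: V=(p*·17.7139+(1−p*)·-15.7661)/1.12=10.9945; Δ=(17.7139−-15.7661)/(126.3600−92.8800)=1.0000; B=V−Δ·S=-97.0055
Check: Δ(0,0)·S0 + B(0,0) = 10.9945 = V0.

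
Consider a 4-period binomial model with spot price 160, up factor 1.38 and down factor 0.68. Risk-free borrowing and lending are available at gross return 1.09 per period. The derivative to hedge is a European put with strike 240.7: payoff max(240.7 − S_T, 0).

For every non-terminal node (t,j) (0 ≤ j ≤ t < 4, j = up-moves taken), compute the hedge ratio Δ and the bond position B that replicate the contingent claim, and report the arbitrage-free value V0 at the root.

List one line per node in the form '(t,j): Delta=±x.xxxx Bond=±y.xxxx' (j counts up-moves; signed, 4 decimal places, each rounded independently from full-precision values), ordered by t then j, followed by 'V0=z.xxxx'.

Since d<R<u, set p* = (R−d)/(u−d) = 0.5857; price each node as the discounted p*-expectation of its children.
Payoff layer (t=4): V(4,0)=206.4898, V(4,1)=171.2734, V(4,2)=99.8049, V(4,3)=0.0000, V(4,4)=0.0000
Node (3,0) S=50.3091: V=(p*·171.2734+(1−p*)·206.4898)/1.09=170.5166; Δ=(171.2734−206.4898)/(69.4266−34.2102)=-1.0000; B=V−Δ·S=220.8257
Node (3,1) S=102.0979: V=(p*·99.8049+(1−p*)·171.2734)/1.09=118.7278; Δ=(99.8049−171.2734)/(140.8951−69.4266)=-1.0000; B=V−Δ·S=220.8257
Node (3,2) S=207.1987: V=(p*·0.0000+(1−p*)·99.8049)/1.09=37.9337; Δ=(0.0000−99.8049)/(285.9342−140.8951)=-0.6881; B=V−Δ·S=180.5121
Node (3,3) S=420.4915: V=(p*·0.0000+(1−p*)·0.0000)/1.09=0.0000; Δ=(0.0000−0.0000)/(580.2783−285.9342)=0.0000; B=V−Δ·S=0.0000
Node (2,0) S=73.9840: V=(p*·118.7278+(1−p*)·170.5166)/1.09=128.6084; Δ=(118.7278−170.5166)/(102.0979−50.3091)=-1.0000; B=V−Δ·S=202.5924
Node (2,1) S=150.1440: V=(p*·37.9337+(1−p*)·118.7278)/1.09=65.5097; Δ=(37.9337−118.7278)/(207.1987−102.0979)=-0.7687; B=V−Δ·S=180.9298
Node (2,2) S=304.7040: V=(p*·0.0000+(1−p*)·37.9337)/1.09=14.4178; Δ=(0.0000−37.9337)/(420.4915−207.1987)=-0.1778; B=V−Δ·S=68.6088
Node (1,0) S=108.8000: V=(p*·65.5097+(1−p*)·128.6084)/1.09=84.0831; Δ=(65.5097−128.6084)/(150.1440−73.9840)=-0.8285; B=V−Δ·S=174.2241
Node (1,1) S=220.8000: V=(p*·14.4178+(1−p*)·65.5097)/1.09=32.6463; Δ=(14.4178−65.5097)/(304.7040−150.1440)=-0.3306; B=V−Δ·S=105.6346
Node (0,0) S=160.0000: V=(p*·32.6463+(1−p*)·84.0831)/1.09=49.5007; Δ=(32.6463−84.0831)/(220.8000−108.8000)=-0.4593; B=V−Δ·S=122.9819
Self-financing check: at every node Δ·S+B equals the discounted successor values.

(0,0): Delta=-0.4593 Bond=122.9819
(1,0): Delta=-0.8285 Bond=174.2241
(1,1): Delta=-0.3306 Bond=105.6346
(2,0): Delta=-1.0000 Bond=202.5924
(2,1): Delta=-0.7687 Bond=180.9298
(2,2): Delta=-0.1778 Bond=68.6088
(3,0): Delta=-1.0000 Bond=220.8257
(3,1): Delta=-1.0000 Bond=220.8257
(3,2): Delta=-0.6881 Bond=180.5121
(3,3): Delta=0.0000 Bond=0.0000
V0=49.5007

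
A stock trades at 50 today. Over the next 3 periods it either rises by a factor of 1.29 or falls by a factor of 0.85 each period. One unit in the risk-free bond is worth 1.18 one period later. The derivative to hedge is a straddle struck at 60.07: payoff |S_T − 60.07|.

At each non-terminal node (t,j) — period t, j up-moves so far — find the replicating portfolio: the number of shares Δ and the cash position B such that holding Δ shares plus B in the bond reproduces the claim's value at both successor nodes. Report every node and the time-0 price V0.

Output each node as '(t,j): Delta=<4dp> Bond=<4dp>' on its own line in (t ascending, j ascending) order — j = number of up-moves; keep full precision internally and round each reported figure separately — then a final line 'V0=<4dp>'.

Risk-neutral probability p* = (R−d)/(u−d) = (1.18−0.85)/(1.29−0.85) = 0.7500.
Terminal values V(3,·): V(3,0)=29.3638, V(3,1)=13.4688, V(3,2)=10.6543, V(3,3)=47.2645
Node (2,0) S=36.1250: V=(p*·13.4688+(1−p*)·29.3638)/1.18=14.7818; Δ=(13.4688−29.3638)/(46.6012−30.7062)=-1.0000; B=V−Δ·S=50.9068
Node (2,1) S=54.8250: V=(p*·10.6543+(1−p*)·13.4688)/1.18=9.6253; Δ=(10.6543−13.4688)/(70.7242−46.6012)=-0.1167; B=V−Δ·S=16.0219
Node (2,2) S=83.2050: V=(p*·47.2645+(1−p*)·10.6543)/1.18=32.2982; Δ=(47.2645−10.6543)/(107.3345−70.7243)=1.0000; B=V−Δ·S=-50.9068
Node (1,0) S=42.5000: V=(p*·9.6253+(1−p*)·14.7818)/1.18=9.2495; Δ=(9.6253−14.7818)/(54.8250−36.1250)=-0.2757; B=V−Δ·S=20.9688
Node (1,1) S=64.5000: V=(p*·32.2982+(1−p*)·9.6253)/1.18=22.5678; Δ=(32.2982−9.6253)/(83.2050−54.8250)=0.7989; B=V−Δ·S=-28.9615
Node (0,0) S=50.0000: V=(p*·22.5678+(1−p*)·9.2495)/1.18=16.3036; Δ=(22.5678−9.2495)/(64.5000−42.5000)=0.6054; B=V−Δ·S=-13.9652
Each (Δ,B) replicates both successor values, so the strategy is self-financing and V0 is arbitrage-free.

(0,0): Delta=0.6054 Bond=-13.9652
(1,0): Delta=-0.2757 Bond=20.9688
(1,1): Delta=0.7989 Bond=-28.9615
(2,0): Delta=-1.0000 Bond=50.9068
(2,1): Delta=-0.1167 Bond=16.0219
(2,2): Delta=1.0000 Bond=-50.9068
V0=16.3036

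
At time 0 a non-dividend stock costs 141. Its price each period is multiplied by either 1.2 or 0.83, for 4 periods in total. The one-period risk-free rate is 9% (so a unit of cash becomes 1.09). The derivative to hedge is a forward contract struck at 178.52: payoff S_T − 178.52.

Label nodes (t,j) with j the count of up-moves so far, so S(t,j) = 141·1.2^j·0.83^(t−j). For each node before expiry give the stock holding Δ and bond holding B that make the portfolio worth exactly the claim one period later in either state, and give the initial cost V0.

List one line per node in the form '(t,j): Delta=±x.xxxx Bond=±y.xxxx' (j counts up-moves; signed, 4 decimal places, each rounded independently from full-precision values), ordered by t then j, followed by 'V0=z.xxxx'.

(0,0): Delta=1.0000 Bond=-126.4681
(1,0): Delta=1.0000 Bond=-137.8502
(1,1): Delta=1.0000 Bond=-137.8502
(2,0): Delta=1.0000 Bond=-150.2567
(2,1): Delta=1.0000 Bond=-150.2567
(2,2): Delta=1.0000 Bond=-150.2567
(3,0): Delta=1.0000 Bond=-163.7798
(3,1): Delta=1.0000 Bond=-163.7798
(3,2): Delta=1.0000 Bond=-163.7798
(3,3): Delta=1.0000 Bond=-163.7798
V0=14.5319

The replicating-portfolio and risk-neutral prices coincide; use p* = (1.09−0.83)/(1.2−0.83) = 0.7027 for the latter.
Payoff layer (t=4): V(4,0)=-111.6038, V(4,1)=-81.7736, V(4,2)=-38.6457, V(4,3)=23.7078, V(4,4)=113.8576
  t=3,j=0: stock 80.6220 → up 96.7464 (V=-81.7736), down 66.9162 (V=-111.6038). Price -83.1578; hedge Δ=1.0000, bond B=-163.7798.
  t=3,j=1: stock 116.5619 → up 139.8743 (V=-38.6457), down 96.7464 (V=-81.7736). Price -47.2179; hedge Δ=1.0000, bond B=-163.7798.
  t=3,j=2: stock 168.5232 → up 202.2278 (V=23.7078), down 139.8743 (V=-38.6457). Price 4.7434; hedge Δ=1.0000, bond B=-163.7798.
  t=3,j=3: stock 243.6480 → up 292.3776 (V=113.8576), down 202.2278 (V=23.7078). Price 79.8682; hedge Δ=1.0000, bond B=-163.7798.
  t=2,j=0: stock 97.1349 → up 116.5619 (V=-47.2179), down 80.6220 (V=-83.1578). Price -53.1218; hedge Δ=1.0000, bond B=-150.2567.
  t=2,j=1: stock 140.4360 → up 168.5232 (V=4.7434), down 116.5619 (V=-47.2179). Price -9.8207; hedge Δ=1.0000, bond B=-150.2567.
  t=2,j=2: stock 203.0400 → up 243.6480 (V=79.8682), down 168.5232 (V=4.7434). Price 52.7833; hedge Δ=1.0000, bond B=-150.2567.
  t=1,j=0: stock 117.0300 → up 140.4360 (V=-9.8207), down 97.1349 (V=-53.1218). Price -20.8202; hedge Δ=1.0000, bond B=-137.8502.
  t=1,j=1: stock 169.2000 → up 203.0400 (V=52.7833), down 140.4360 (V=-9.8207). Price 31.3498; hedge Δ=1.0000, bond B=-137.8502.
  t=0,j=0: stock 141.0000 → up 169.2000 (V=31.3498), down 117.0300 (V=-20.8202). Price 14.5319; hedge Δ=1.0000, bond B=-126.4681.
Root portfolio cost Δ·141+B reproduces V0=14.5319.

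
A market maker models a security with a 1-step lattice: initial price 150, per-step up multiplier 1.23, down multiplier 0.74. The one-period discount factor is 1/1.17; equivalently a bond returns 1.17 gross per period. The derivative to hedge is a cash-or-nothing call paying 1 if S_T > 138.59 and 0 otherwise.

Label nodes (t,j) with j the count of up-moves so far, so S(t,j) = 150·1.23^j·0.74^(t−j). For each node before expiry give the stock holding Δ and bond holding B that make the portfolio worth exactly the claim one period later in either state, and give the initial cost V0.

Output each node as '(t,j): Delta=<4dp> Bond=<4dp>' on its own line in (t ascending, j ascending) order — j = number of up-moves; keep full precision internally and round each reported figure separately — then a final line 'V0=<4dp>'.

Risk-neutral probability p* = (R−d)/(u−d) = (1.17−0.74)/(1.23−0.74) = 0.8776.
At expiry t=1: V(1,0)=0.0000, V(1,1)=1.0000
Node (0,0) S=150.0000: V=(p*·1.0000+(1−p*)·0.0000)/1.17=0.7500; Δ=(1.0000−0.0000)/(184.5000−111.0000)=0.0136; B=V−Δ·S=-1.2908
Root portfolio cost Δ·150+B reproduces V0=0.7500.

(0,0): Delta=0.0136 Bond=-1.2908
V0=0.7500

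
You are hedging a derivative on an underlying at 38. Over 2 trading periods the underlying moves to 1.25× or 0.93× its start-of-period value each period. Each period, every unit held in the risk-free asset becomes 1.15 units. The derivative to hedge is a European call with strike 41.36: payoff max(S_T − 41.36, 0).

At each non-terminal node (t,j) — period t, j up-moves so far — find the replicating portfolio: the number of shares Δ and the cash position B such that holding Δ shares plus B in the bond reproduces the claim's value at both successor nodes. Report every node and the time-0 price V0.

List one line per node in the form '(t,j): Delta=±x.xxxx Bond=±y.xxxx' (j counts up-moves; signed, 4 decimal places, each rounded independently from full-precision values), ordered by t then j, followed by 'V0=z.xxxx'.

Under the risk-neutral measure, an up-move has probability p* = (R−d)/(u−d) = 0.6875 and values discount at R = 1.15.
At expiry t=2: V(2,0)=0.0000, V(2,1)=2.8150, V(2,2)=18.0150
  t=1,j=0: stock 35.3400 → up 44.1750 (V=2.8150), down 32.8662 (V=0.0000). Price 1.6829; hedge Δ=0.2489, bond B=-7.1140.
  t=1,j=1: stock 47.5000 → up 59.3750 (V=18.0150), down 44.1750 (V=2.8150). Price 11.5348; hedge Δ=1.0000, bond B=-35.9652.
  t=0,j=0: stock 38.0000 → up 47.5000 (V=11.5348), down 35.3400 (V=1.6829). Price 7.3531; hedge Δ=0.8102, bond B=-23.4341.
Each (Δ,B) replicates both successor values, so the strategy is self-financing and V0 is arbitrage-free.

(0,0): Delta=0.8102 Bond=-23.4341
(1,0): Delta=0.2489 Bond=-7.1140
(1,1): Delta=1.0000 Bond=-35.9652
V0=7.3531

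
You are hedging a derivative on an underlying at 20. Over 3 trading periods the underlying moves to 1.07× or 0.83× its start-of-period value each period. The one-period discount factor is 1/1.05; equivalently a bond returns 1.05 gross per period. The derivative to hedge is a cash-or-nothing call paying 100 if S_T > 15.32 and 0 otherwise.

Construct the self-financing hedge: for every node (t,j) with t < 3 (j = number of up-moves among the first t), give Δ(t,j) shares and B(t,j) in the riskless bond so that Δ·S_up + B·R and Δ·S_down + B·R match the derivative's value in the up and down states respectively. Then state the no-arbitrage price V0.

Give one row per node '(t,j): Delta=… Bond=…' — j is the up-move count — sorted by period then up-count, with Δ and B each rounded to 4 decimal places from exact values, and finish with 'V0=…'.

The replicating-portfolio and risk-neutral prices coincide; use p* = (1.05−0.83)/(1.07−0.83) = 0.9167 for the latter.
Terminal payoffs: V(3,0)=0.0000, V(3,1)=0.0000, V(3,2)=100.0000, V(3,3)=100.0000
  t=2,j=0: stock 13.7780 → up 14.7425 (V=0.0000), down 11.4357 (V=0.0000). Price 0.0000; hedge Δ=0.0000, bond B=0.0000.
  t=2,j=1: stock 17.7620 → up 19.0053 (V=100.0000), down 14.7425 (V=0.0000). Price 87.3016; hedge Δ=23.4583, bond B=-329.3651.
  t=2,j=2: stock 22.8980 → up 24.5009 (V=100.0000), down 19.0053 (V=100.0000). Price 95.2381; hedge Δ=0.0000, bond B=95.2381.
  t=1,j=0: stock 16.6000 → up 17.7620 (V=87.3016), down 13.7780 (V=0.0000). Price 76.2157; hedge Δ=21.9130, bond B=-287.5409.
  t=1,j=1: stock 21.4000 → up 22.8980 (V=95.2381), down 17.7620 (V=87.3016). Price 90.0731; hedge Δ=1.5453, bond B=57.0043.
  t=0,j=0: stock 20.0000 → up 21.4000 (V=90.0731), down 16.6000 (V=76.2157). Price 84.6841; hedge Δ=2.8870, bond B=26.9449.
Root portfolio cost Δ·20+B reproduces V0=84.6841.

(0,0): Delta=2.8870 Bond=26.9449
(1,0): Delta=21.9130 Bond=-287.5409
(1,1): Delta=1.5453 Bond=57.0043
(2,0): Delta=0.0000 Bond=0.0000
(2,1): Delta=23.4583 Bond=-329.3651
(2,2): Delta=0.0000 Bond=95.2381
V0=84.6841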